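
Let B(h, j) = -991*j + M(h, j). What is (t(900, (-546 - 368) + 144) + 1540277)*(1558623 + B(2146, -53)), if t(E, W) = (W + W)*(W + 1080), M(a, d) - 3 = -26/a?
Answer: 1837462286599728/1073 ≈ 1.7125e+12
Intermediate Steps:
M(a, d) = 3 - 26/a
B(h, j) = 3 - 991*j - 26/h (B(h, j) = -991*j + (3 - 26/h) = 3 - 991*j - 26/h)
t(E, W) = 2*W*(1080 + W) (t(E, W) = (2*W)*(1080 + W) = 2*W*(1080 + W))
(t(900, (-546 - 368) + 144) + 1540277)*(1558623 + B(2146, -53)) = (2*((-546 - 368) + 144)*(1080 + ((-546 - 368) + 144)) + 1540277)*(1558623 + (3 - 991*(-53) - 26/2146)) = (2*(-914 + 144)*(1080 + (-914 + 144)) + 1540277)*(1558623 + (3 + 52523 - 26*1/2146)) = (2*(-770)*(1080 - 770) + 1540277)*(1558623 + (3 + 52523 - 13/1073)) = (2*(-770)*310 + 1540277)*(1558623 + 56360385/1073) = (-477400 + 1540277)*(1728762864/1073) = 1062877*(1728762864/1073) = 1837462286599728/1073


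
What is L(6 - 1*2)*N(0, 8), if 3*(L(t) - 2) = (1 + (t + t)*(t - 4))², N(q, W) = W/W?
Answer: 7/3 ≈ 2.3333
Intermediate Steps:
N(q, W) = 1
L(t) = 2 + (1 + 2*t*(-4 + t))²/3 (L(t) = 2 + (1 + (t + t)*(t - 4))²/3 = 2 + (1 + (2*t)*(-4 + t))²/3 = 2 + (1 + 2*t*(-4 + t))²/3)
L(6 - 1*2)*N(0, 8) = (2 + (1 - 8*(6 - 1*2) + 2*(6 - 1*2)²)²/3)*1 = (2 + (1 - 8*(6 - 2) + 2*(6 - 2)²)²/3)*1 = (2 + (1 - 8*4 + 2*4²)²/3)*1 = (2 + (1 - 32 + 2*16)²/3)*1 = (2 + (1 - 32 + 32)²/3)*1 = (2 + (⅓)*1²)*1 = (2 + (⅓)*1)*1 = (2 + ⅓)*1 = (7/3)*1 = 7/3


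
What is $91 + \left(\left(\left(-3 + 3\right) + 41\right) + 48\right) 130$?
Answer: $11661$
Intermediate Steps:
$91 + \left(\left(\left(-3 + 3\right) + 41\right) + 48\right) 130 = 91 + \left(\left(0 + 41\right) + 48\right) 130 = 91 + \left(41 + 48\right) 130 = 91 + 89 \cdot 130 = 91 + 11570 = 11661$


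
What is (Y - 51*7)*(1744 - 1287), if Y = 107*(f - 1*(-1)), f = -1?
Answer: -163149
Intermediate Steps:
Y = 0 (Y = 107*(-1 - 1*(-1)) = 107*(-1 + 1) = 107*0 = 0)
(Y - 51*7)*(1744 - 1287) = (0 - 51*7)*(1744 - 1287) = (0 - 357)*457 = -357*457 = -163149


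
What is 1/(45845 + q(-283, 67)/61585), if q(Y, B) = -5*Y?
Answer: 12317/564673148 ≈ 2.1813e-5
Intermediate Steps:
1/(45845 + q(-283, 67)/61585) = 1/(45845 - 5*(-283)/61585) = 1/(45845 + 1415*(1/61585)) = 1/(45845 + 283/12317) = 1/(564673148/12317) = 12317/564673148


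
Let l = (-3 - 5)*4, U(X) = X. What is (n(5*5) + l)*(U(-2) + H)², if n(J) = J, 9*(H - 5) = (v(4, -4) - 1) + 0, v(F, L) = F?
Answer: -700/9 ≈ -77.778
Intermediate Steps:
H = 16/3 (H = 5 + ((4 - 1) + 0)/9 = 5 + (3 + 0)/9 = 5 + (⅑)*3 = 5 + ⅓ = 16/3 ≈ 5.3333)
l = -32 (l = -8*4 = -32)
(n(5*5) + l)*(U(-2) + H)² = (5*5 - 32)*(-2 + 16/3)² = (25 - 32)*(10/3)² = -7*100/9 = -700/9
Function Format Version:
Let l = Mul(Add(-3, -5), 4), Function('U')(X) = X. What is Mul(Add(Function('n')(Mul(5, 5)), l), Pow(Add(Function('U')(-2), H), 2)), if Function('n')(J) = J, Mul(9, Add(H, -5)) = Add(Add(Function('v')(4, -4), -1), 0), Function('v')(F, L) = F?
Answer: Rational(-700, 9) ≈ -77.778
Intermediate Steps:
H = Rational(16, 3) (H = Add(5, Mul(Rational(1, 9), Add(Add(4, -1), 0))) = Add(5, Mul(Rational(1, 9), Add(3, 0))) = Add(5, Mul(Rational(1, 9), 3)) = Add(5, Rational(1, 3)) = Rational(16, 3) ≈ 5.3333)
l = -32 (l = Mul(-8, 4) = -32)
Mul(Add(Function('n')(Mul(5, 5)), l), Pow(Add(Function('U')(-2), H), 2)) = Mul(Add(Mul(5, 5), -32), Pow(Add(-2, Rational(16, 3)), 2)) = Mul(Add(25, -32), Pow(Rational(10, 3), 2)) = Mul(-7, Rational(100, 9)) = Rational(-700, 9)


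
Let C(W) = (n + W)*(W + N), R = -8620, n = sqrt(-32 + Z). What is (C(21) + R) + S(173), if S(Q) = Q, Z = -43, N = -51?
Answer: -9077 - 150*I*sqrt(3) ≈ -9077.0 - 259.81*I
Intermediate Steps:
n = 5*I*sqrt(3) (n = sqrt(-32 - 43) = sqrt(-75) = 5*I*sqrt(3) ≈ 8.6602*I)
C(W) = (-51 + W)*(W + 5*I*sqrt(3)) (C(W) = (5*I*sqrt(3) + W)*(W - 51) = (W + 5*I*sqrt(3))*(-51 + W) = (-51 + W)*(W + 5*I*sqrt(3)))
(C(21) + R) + S(173) = ((21**2 - 51*21 - 255*I*sqrt(3) + 5*I*21*sqrt(3)) - 8620) + 173 = ((441 - 1071 - 255*I*sqrt(3) + 105*I*sqrt(3)) - 8620) + 173 = ((-630 - 150*I*sqrt(3)) - 8620) + 173 = (-9250 - 150*I*sqrt(3)) + 173 = -9077 - 150*I*sqrt(3)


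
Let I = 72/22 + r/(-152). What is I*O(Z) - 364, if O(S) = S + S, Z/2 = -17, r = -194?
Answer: -140727/209 ≈ -673.33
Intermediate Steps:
Z = -34 (Z = 2*(-17) = -34)
O(S) = 2*S
I = 3803/836 (I = 72/22 - 194/(-152) = 72*(1/22) - 194*(-1/152) = 36/11 + 97/76 = 3803/836 ≈ 4.5490)
I*O(Z) - 364 = 3803*(2*(-34))/836 - 364 = (3803/836)*(-68) - 364 = -64651/209 - 364 = -140727/209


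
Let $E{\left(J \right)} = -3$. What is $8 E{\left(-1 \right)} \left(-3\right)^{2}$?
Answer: $-216$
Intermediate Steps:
$8 E{\left(-1 \right)} \left(-3\right)^{2} = 8 \left(-3\right) \left(-3\right)^{2} = \left(-24\right) 9 = -216$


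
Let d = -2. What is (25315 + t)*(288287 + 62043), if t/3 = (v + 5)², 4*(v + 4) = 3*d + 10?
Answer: 8872807910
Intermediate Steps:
v = -3 (v = -4 + (3*(-2) + 10)/4 = -4 + (-6 + 10)/4 = -4 + (¼)*4 = -4 + 1 = -3)
t = 12 (t = 3*(-3 + 5)² = 3*2² = 3*4 = 12)
(25315 + t)*(288287 + 62043) = (25315 + 12)*(288287 + 62043) = 25327*350330 = 8872807910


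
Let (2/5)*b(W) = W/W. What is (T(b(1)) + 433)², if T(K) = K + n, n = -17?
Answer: 700569/4 ≈ 1.7514e+5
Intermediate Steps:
b(W) = 5/2 (b(W) = 5*(W/W)/2 = (5/2)*1 = 5/2)
T(K) = -17 + K (T(K) = K - 17 = -17 + K)
(T(b(1)) + 433)² = ((-17 + 5/2) + 433)² = (-29/2 + 433)² = (837/2)² = 700569/4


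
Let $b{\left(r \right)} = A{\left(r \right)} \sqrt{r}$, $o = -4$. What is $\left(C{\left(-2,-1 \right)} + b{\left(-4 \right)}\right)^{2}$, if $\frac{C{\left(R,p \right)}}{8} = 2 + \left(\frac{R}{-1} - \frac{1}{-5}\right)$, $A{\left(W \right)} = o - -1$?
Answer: $\frac{27324}{25} - \frac{2016 i}{5} \approx 1093.0 - 403.2 i$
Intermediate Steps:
$A{\left(W \right)} = -3$ ($A{\left(W \right)} = -4 - -1 = -4 + 1 = -3$)
$b{\left(r \right)} = - 3 \sqrt{r}$
$C{\left(R,p \right)} = \frac{88}{5} - 8 R$ ($C{\left(R,p \right)} = 8 \left(2 + \left(\frac{R}{-1} - \frac{1}{-5}\right)\right) = 8 \left(2 + \left(R \left(-1\right) - - \frac{1}{5}\right)\right) = 8 \left(2 - \left(- \frac{1}{5} + R\right)\right) = 8 \left(\frac{11}{5} - R\right) = \frac{88}{5} - 8 R$)
$\left(C{\left(-2,-1 \right)} + b{\left(-4 \right)}\right)^{2} = \left(\left(\frac{88}{5} - -16\right) - 3 \sqrt{-4}\right)^{2} = \left(\left(\frac{88}{5} + 16\right) - 3 \cdot 2 i\right)^{2} = \left(\frac{168}{5} - 6 i\right)^{2}$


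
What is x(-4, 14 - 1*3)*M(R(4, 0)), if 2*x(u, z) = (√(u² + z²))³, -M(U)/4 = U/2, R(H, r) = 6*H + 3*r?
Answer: -3288*√137 ≈ -38485.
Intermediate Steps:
R(H, r) = 3*r + 6*H
M(U) = -2*U (M(U) = -4*U/2 = -2*U)
x(u, z) = (u² + z²)^(3/2)/2 (x(u, z) = (√(u² + z²))³/2 = (u² + z²)^(3/2)/2)
x(-4, 14 - 1*3)*M(R(4, 0)) = (((-4)² + (14 - 1*3)²)^(3/2)/2)*(-2*(3*0 + 6*4)) = ((16 + (14 - 3)²)^(3/2)/2)*(-2*(0 + 24)) = ((16 + 11²)^(3/2)/2)*(-2*24) = ((16 + 121)^(3/2)/2)*(-48) = (137^(3/2)/2)*(-48) = ((137*√137)/2)*(-48) = (137*√137/2)*(-48) = -3288*√137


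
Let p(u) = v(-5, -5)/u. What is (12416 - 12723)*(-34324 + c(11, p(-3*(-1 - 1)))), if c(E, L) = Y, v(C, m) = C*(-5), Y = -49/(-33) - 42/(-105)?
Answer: 1738586743/165 ≈ 1.0537e+7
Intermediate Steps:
Y = 311/165 (Y = -49*(-1/33) - 42*(-1/105) = 49/33 + 2/5 = 311/165 ≈ 1.8848)
v(C, m) = -5*C
p(u) = 25/u (p(u) = (-5*(-5))/u = 25/u)
c(E, L) = 311/165
(12416 - 12723)*(-34324 + c(11, p(-3*(-1 - 1)))) = (12416 - 12723)*(-34324 + 311/165) = -307*(-5663149/165) = 1738586743/165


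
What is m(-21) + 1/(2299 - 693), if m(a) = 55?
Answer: 88331/1606 ≈ 55.001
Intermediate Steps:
m(-21) + 1/(2299 - 693) = 55 + 1/(2299 - 693) = 55 + 1/1606 = 88331/1606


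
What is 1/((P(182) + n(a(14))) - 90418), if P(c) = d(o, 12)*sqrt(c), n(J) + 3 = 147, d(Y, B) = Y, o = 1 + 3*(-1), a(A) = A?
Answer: -45137/4074697174 + sqrt(182)/4074697174 ≈ -1.1074e-5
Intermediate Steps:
o = -2 (o = 1 - 3 = -2)
n(J) = 144 (n(J) = -3 + 147 = 144)
P(c) = -2*sqrt(c)
1/((P(182) + n(a(14))) - 90418) = 1/((-2*sqrt(182) + 144) - 90418) = 1/((144 - 2*sqrt(182)) - 90418) = 1/(-90274 - 2*sqrt(182))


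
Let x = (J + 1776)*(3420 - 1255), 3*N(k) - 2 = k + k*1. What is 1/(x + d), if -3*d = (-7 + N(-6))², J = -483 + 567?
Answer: 27/108725339 ≈ 2.4833e-7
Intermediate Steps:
N(k) = ⅔ + 2*k/3 (N(k) = ⅔ + (k + k*1)/3 = ⅔ + (k + k)/3 = ⅔ + (2*k)/3 = ⅔ + 2*k/3)
J = 84
x = 4026900 (x = (84 + 1776)*(3420 - 1255) = 1860*2165 = 4026900)
d = -961/27 (d = -(-7 + (⅔ + (⅔)*(-6)))²/3 = -(-7 + (⅔ - 4))²/3 = -(-7 - 10/3)²/3 = -(-31/3)²/3 = -⅓*961/9 = -961/27 ≈ -35.593)
1/(x + d) = 1/(4026900 - 961/27) = 1/(108725339/27) = 27/108725339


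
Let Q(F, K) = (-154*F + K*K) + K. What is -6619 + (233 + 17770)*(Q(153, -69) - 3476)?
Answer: -402301657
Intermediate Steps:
Q(F, K) = K + K**2 - 154*F (Q(F, K) = (-154*F + K**2) + K = (K**2 - 154*F) + K = K + K**2 - 154*F)
-6619 + (233 + 17770)*(Q(153, -69) - 3476) = -6619 + (233 + 17770)*((-69 + (-69)**2 - 154*153) - 3476) = -6619 + 18003*((-69 + 4761 - 23562) - 3476) = -6619 + 18003*(-18870 - 3476) = -6619 + 18003*(-22346) = -6619 - 402295038 = -402301657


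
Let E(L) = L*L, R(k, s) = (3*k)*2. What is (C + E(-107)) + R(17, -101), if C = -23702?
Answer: -12151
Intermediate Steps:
R(k, s) = 6*k
E(L) = L**2
(C + E(-107)) + R(17, -101) = (-23702 + (-107)**2) + 6*17 = (-23702 + 11449) + 102 = -12253 + 102 = -12151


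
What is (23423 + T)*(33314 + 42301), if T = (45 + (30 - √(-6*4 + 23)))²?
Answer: 2196388905 - 11342250*I ≈ 2.1964e+9 - 1.1342e+7*I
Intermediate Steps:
T = (75 - I)² (T = (45 + (30 - √(-24 + 23)))² = (45 + (30 - √(-1)))² = (45 + (30 - I))² = (75 - I)² ≈ 5624.0 - 150.0*I)
(23423 + T)*(33314 + 42301) = (23423 + (75 - I)²)*(33314 + 42301) = (23423 + (75 - I)²)*75615 = 1771130145 + 75615*(75 - I)²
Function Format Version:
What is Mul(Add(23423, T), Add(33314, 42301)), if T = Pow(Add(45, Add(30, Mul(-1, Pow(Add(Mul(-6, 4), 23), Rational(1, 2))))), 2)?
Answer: Add(2196388905, Mul(-11342250, I)) ≈ Add(2.1964e+9, Mul(-1.1342e+7, I))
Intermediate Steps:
T = Pow(Add(75, Mul(-1, I)), 2) (T = Pow(Add(45, Add(30, Mul(-1, Pow(Add(-24, 23), Rational(1, 2))))), 2) = Pow(Add(45, Add(30, Mul(-1, Pow(-1, Rational(1, 2))))), 2) = Pow(Add(45, Add(30, Mul(-1, I))), 2) = Pow(Add(75, Mul(-1, I)), 2) ≈ Add(5624.0, Mul(-150.00, I)))
Mul(Add(23423, T), Add(33314, 42301)) = Mul(Add(23423, Pow(Add(75, Mul(-1, I)), 2)), Add(33314, 42301)) = Mul(Add(23423, Pow(Add(75, Mul(-1, I)), 2)), 75615) = Add(1771130145, Mul(75615, Pow(Add(75, Mul(-1, I)), 2)))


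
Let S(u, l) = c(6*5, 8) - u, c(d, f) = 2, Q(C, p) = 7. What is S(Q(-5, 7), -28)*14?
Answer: -70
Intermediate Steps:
S(u, l) = 2 - u
S(Q(-5, 7), -28)*14 = (2 - 1*7)*14 = (2 - 7)*14 = -5*14 = -70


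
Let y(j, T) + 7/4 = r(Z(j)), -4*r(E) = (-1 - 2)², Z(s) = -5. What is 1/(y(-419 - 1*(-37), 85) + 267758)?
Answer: 1/267754 ≈ 3.7348e-6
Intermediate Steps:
r(E) = -9/4 (r(E) = -(-1 - 2)²/4 = -¼*(-3)² = -¼*9 = -9/4)
y(j, T) = -4 (y(j, T) = -7/4 - 9/4 = -4)
1/(y(-419 - 1*(-37), 85) + 267758) = 1/(-4 + 267758) = 1/267754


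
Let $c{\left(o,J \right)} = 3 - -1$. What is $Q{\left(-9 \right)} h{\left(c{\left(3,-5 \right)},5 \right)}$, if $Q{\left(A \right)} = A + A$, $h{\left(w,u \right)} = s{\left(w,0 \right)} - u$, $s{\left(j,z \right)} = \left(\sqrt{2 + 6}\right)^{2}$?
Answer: $-54$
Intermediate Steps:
$c{\left(o,J \right)} = 4$ ($c{\left(o,J \right)} = 3 + 1 = 4$)
$s{\left(j,z \right)} = 8$ ($s{\left(j,z \right)} = \left(\sqrt{8}\right)^{2} = \left(2 \sqrt{2}\right)^{2} = 8$)
$h{\left(w,u \right)} = 8 - u$
$Q{\left(A \right)} = 2 A$
$Q{\left(-9 \right)} h{\left(c{\left(3,-5 \right)},5 \right)} = 2 \left(-9\right) \left(8 - 5\right) = - 18 \left(8 - 5\right) = \left(-18\right) 3 = -54$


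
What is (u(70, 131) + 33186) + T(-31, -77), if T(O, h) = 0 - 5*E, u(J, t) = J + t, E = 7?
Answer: 33352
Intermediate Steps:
T(O, h) = -35 (T(O, h) = 0 - 5*7 = 0 - 35 = -35)
(u(70, 131) + 33186) + T(-31, -77) = ((70 + 131) + 33186) - 35 = (201 + 33186) - 35 = 33387 - 35 = 33352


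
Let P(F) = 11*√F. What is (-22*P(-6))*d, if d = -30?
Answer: 7260*I*√6 ≈ 17783.0*I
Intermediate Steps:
(-22*P(-6))*d = -242*√(-6)*(-30) = -242*I*√6*(-30) = 7260*I*√6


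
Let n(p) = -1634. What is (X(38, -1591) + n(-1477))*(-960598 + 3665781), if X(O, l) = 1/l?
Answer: -7032650719185/1591 ≈ -4.4203e+9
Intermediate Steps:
(X(38, -1591) + n(-1477))*(-960598 + 3665781) = (1/(-1591) - 1634)*(-960598 + 3665781) = (-1/1591 - 1634)*2705183 = -2599695/1591*2705183 = -7032650719185/1591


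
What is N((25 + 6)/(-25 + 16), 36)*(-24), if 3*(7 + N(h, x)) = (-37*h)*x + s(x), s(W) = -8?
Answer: -36472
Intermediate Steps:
N(h, x) = -29/3 - 37*h*x/3 (N(h, x) = -7 + ((-37*h)*x - 8)/3 = -7 + (-37*h*x - 8)/3 = -7 + (-8 - 37*h*x)/3 = -7 + (-8/3 - 37*h*x/3) = -29/3 - 37*h*x/3)
N((25 + 6)/(-25 + 16), 36)*(-24) = (-29/3 - 37/3*(25 + 6)/(-25 + 16)*36)*(-24) = (-29/3 - 37/3*31/(-9)*36)*(-24) = (-29/3 - 37/3*31*(-1/9)*36)*(-24) = (-29/3 - 37/3*(-31/9)*36)*(-24) = (-29/3 + 4588/3)*(-24) = (4559/3)*(-24) = -36472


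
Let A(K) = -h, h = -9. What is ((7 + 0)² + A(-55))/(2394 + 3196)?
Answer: 29/2795 ≈ 0.010376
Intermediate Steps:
A(K) = 9 (A(K) = -1*(-9) = 9)
((7 + 0)² + A(-55))/(2394 + 3196) = ((7 + 0)² + 9)/(2394 + 3196) = (7² + 9)/5590 = (49 + 9)*(1/5590) = 58*(1/5590) = 29/2795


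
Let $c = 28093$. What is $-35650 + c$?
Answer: $-7557$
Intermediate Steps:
$-35650 + c = -35650 + 28093 = -7557$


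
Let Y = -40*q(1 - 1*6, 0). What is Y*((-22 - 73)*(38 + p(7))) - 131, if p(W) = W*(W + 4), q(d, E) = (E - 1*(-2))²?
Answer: 1747869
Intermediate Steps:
q(d, E) = (2 + E)² (q(d, E) = (E + 2)² = (2 + E)²)
p(W) = W*(4 + W)
Y = -160 (Y = -40*(2 + 0)² = -40*2² = -40*4 = -160)
Y*((-22 - 73)*(38 + p(7))) - 131 = -160*(-22 - 73)*(38 + 7*(4 + 7)) - 131 = -(-15200)*(38 + 7*11) - 131 = -(-15200)*(38 + 77) - 131 = -(-15200)*115 - 131 = -160*(-10925) - 131 = 1748000 - 131 = 1747869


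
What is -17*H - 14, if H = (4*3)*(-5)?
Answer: 1006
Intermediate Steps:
H = -60 (H = 12*(-5) = -60)
-17*H - 14 = -17*(-60) - 14 = 1020 - 14 = 1006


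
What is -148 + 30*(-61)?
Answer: -1978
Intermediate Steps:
-148 + 30*(-61) = -148 - 1830 = -1978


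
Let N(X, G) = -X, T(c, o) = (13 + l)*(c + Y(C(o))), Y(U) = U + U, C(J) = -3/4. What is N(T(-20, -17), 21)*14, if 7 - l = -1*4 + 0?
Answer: 7224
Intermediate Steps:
C(J) = -3/4 (C(J) = -3*1/4 = -3/4)
Y(U) = 2*U
l = 11 (l = 7 - (-1*4 + 0) = 7 - (-4 + 0) = 7 - 1*(-4) = 7 + 4 = 11)
T(c, o) = -36 + 24*c (T(c, o) = (13 + 11)*(c + 2*(-3/4)) = 24*(c - 3/2) = 24*(-3/2 + c) = -36 + 24*c)
N(T(-20, -17), 21)*14 = -(-36 + 24*(-20))*14 = -(-36 - 480)*14 = -1*(-516)*14 = 516*14 = 7224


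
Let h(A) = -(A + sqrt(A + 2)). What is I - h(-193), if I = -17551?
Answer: -17744 + I*sqrt(191) ≈ -17744.0 + 13.82*I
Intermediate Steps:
h(A) = -A - sqrt(2 + A) (h(A) = -(A + sqrt(2 + A)) = -A - sqrt(2 + A))
I - h(-193) = -17551 - (-1*(-193) - sqrt(2 - 193)) = -17551 - (193 - sqrt(-191)) = -17551 - (193 - I*sqrt(191)) = -17551 + (-193 + I*sqrt(191)) = -17744 + I*sqrt(191)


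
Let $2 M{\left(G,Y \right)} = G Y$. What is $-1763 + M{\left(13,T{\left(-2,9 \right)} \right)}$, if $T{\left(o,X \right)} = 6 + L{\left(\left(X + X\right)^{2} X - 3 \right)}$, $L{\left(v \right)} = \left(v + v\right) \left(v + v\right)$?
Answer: $220623070$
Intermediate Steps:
$L{\left(v \right)} = 4 v^{2}$ ($L{\left(v \right)} = 2 v 2 v = 4 v^{2}$)
$T{\left(o,X \right)} = 6 + 4 \left(-3 + 4 X^{3}\right)^{2}$ ($T{\left(o,X \right)} = 6 + 4 \left(\left(X + X\right)^{2} X - 3\right)^{2} = 6 + 4 \left(\left(2 X\right)^{2} X - 3\right)^{2} = 6 + 4 \left(4 X^{2} X - 3\right)^{2} = 6 + 4 \left(4 X^{3} - 3\right)^{2} = 6 + 4 \left(-3 + 4 X^{3}\right)^{2}$)
$M{\left(G,Y \right)} = \frac{G Y}{2}$
$-1763 + M{\left(13,T{\left(-2,9 \right)} \right)} = -1763 + \frac{1}{2} \cdot 13 \left(42 - 96 \cdot 9^{3} + 64 \cdot 9^{6}\right) = -1763 + \frac{1}{2} \cdot 13 \left(42 - 69984 + 64 \cdot 531441\right) = -1763 + \frac{1}{2} \cdot 13 \left(42 - 69984 + 34012224\right) = -1763 + \frac{1}{2} \cdot 13 \cdot 33942282 = -1763 + 220624833 = 220623070$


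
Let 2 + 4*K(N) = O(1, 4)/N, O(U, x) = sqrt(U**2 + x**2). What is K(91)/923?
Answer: -1/1846 + sqrt(17)/335972 ≈ -0.00052944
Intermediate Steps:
K(N) = -1/2 + sqrt(17)/(4*N) (K(N) = -1/2 + (sqrt(1**2 + 4**2)/N)/4 = -1/2 + (sqrt(1 + 16)/N)/4 = -1/2 + (sqrt(17)/N)/4 = -1/2 + sqrt(17)/(4*N))
K(91)/923 = ((1/4)*(sqrt(17) - 2*91)/91)/923 = ((1/4)*(1/91)*(sqrt(17) - 182))*(1/923) = ((1/4)*(1/91)*(-182 + sqrt(17)))*(1/923) = (-1/2 + sqrt(17)/364)*(1/923) = -1/1846 + sqrt(17)/335972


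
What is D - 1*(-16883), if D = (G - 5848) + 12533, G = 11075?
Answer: 34643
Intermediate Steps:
D = 17760 (D = (11075 - 5848) + 12533 = 5227 + 12533 = 17760)
D - 1*(-16883) = 17760 - 1*(-16883) = 17760 + 16883 = 34643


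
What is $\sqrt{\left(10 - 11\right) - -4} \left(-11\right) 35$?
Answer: $- 385 \sqrt{3} \approx -666.84$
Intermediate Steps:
$\sqrt{\left(10 - 11\right) - -4} \left(-11\right) 35 = \sqrt{\left(10 - 11\right) + 4} \left(-11\right) 35 = \sqrt{-1 + 4} \left(-11\right) 35 = \sqrt{3} \left(-11\right) 35 = - 11 \sqrt{3} \cdot 35 = - 385 \sqrt{3}$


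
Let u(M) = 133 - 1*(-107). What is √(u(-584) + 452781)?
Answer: √453021 ≈ 673.07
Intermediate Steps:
u(M) = 240 (u(M) = 133 + 107 = 240)
√(u(-584) + 452781) = √(240 + 452781) = √453021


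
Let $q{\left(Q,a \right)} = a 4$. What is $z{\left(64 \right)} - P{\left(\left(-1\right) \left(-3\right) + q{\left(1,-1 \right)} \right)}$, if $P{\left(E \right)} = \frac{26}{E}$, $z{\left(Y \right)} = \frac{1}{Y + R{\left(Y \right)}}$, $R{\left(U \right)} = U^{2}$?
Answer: $\frac{108161}{4160} \approx 26.0$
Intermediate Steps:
$q{\left(Q,a \right)} = 4 a$
$z{\left(Y \right)} = \frac{1}{Y + Y^{2}}$
$z{\left(64 \right)} - P{\left(\left(-1\right) \left(-3\right) + q{\left(1,-1 \right)} \right)} = \frac{1}{64 \left(1 + 64\right)} - \frac{26}{\left(-1\right) \left(-3\right) + 4 \left(-1\right)} = \frac{1}{64 \cdot 65} - \frac{26}{3 - 4} = \frac{1}{64} \cdot \frac{1}{65} - \frac{26}{-1} = \frac{1}{4160} - 26 \left(-1\right) = \frac{1}{4160} - -26 = \frac{1}{4160} + 26 = \frac{108161}{4160}$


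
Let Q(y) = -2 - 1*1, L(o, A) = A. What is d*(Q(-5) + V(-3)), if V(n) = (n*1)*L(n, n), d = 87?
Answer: 522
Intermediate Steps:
Q(y) = -3 (Q(y) = -2 - 1 = -3)
V(n) = n² (V(n) = (n*1)*n = n*n = n²)
d*(Q(-5) + V(-3)) = 87*(-3 + (-3)²) = 87*(-3 + 9) = 87*6 = 522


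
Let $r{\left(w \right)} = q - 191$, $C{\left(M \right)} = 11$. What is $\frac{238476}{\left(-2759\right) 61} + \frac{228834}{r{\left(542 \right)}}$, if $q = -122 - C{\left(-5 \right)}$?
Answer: $- \frac{2143877755}{3029382} \approx -707.69$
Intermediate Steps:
$q = -133$ ($q = -122 - 11 = -133$)
$r{\left(w \right)} = -324$ ($r{\left(w \right)} = -133 - 191 = -324$)
$\frac{238476}{\left(-2759\right) 61} + \frac{228834}{r{\left(542 \right)}} = \frac{238476}{\left(-2759\right) 61} + \frac{228834}{-324} = \frac{238476}{-168299} + 228834 \left(- \frac{1}{324}\right) = 238476 \left(- \frac{1}{168299}\right) - \frac{12713}{18} = - \frac{238476}{168299} - \frac{12713}{18} = - \frac{2143877755}{3029382}$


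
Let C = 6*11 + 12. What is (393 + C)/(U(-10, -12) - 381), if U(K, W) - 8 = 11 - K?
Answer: -471/352 ≈ -1.3381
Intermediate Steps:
U(K, W) = 19 - K (U(K, W) = 8 + (11 - K) = 19 - K)
C = 78 (C = 66 + 12 = 78)
(393 + C)/(U(-10, -12) - 381) = (393 + 78)/((19 - 1*(-10)) - 381) = 471/((19 + 10) - 381) = 471/(29 - 381) = 471/(-352) = 471*(-1/352) = -471/352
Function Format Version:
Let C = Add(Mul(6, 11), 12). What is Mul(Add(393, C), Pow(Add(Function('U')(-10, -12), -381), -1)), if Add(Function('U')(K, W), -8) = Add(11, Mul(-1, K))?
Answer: Rational(-471, 352) ≈ -1.3381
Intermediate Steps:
Function('U')(K, W) = Add(19, Mul(-1, K)) (Function('U')(K, W) = Add(8, Add(11, Mul(-1, K))) = Add(19, Mul(-1, K)))
C = 78 (C = Add(66, 12) = 78)
Mul(Add(393, C), Pow(Add(Function('U')(-10, -12), -381), -1)) = Mul(Add(393, 78), Pow(Add(Add(19, Mul(-1, -10)), -381), -1)) = Mul(471, Pow(Add(Add(19, 10), -381), -1)) = Mul(471, Pow(Add(29, -381), -1)) = Mul(471, Pow(-352, -1)) = Mul(471, Rational(-1, 352)) = Rational(-471, 352)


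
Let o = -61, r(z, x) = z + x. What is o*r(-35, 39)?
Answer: -244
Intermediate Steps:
r(z, x) = x + z
o*r(-35, 39) = -61*(39 - 35) = -61*4 = -244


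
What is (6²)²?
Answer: 1296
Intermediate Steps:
(6²)² = 36² = 1296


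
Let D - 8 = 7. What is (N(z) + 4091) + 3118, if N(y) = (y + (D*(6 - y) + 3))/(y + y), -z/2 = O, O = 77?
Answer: 2218123/308 ≈ 7201.7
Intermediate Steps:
D = 15 (D = 8 + 7 = 15)
z = -154 (z = -2*77 = -154)
N(y) = (93 - 14*y)/(2*y) (N(y) = (y + (15*(6 - y) + 3))/(y + y) = (y + ((90 - 15*y) + 3))/((2*y)) = (y + (93 - 15*y))*(1/(2*y)) = (93 - 14*y)*(1/(2*y)) = (93 - 14*y)/(2*y))
(N(z) + 4091) + 3118 = ((-7 + (93/2)/(-154)) + 4091) + 3118 = ((-7 + (93/2)*(-1/154)) + 4091) + 3118 = ((-7 - 93/308) + 4091) + 3118 = (-2249/308 + 4091) + 3118 = 1257779/308 + 3118 = 2218123/308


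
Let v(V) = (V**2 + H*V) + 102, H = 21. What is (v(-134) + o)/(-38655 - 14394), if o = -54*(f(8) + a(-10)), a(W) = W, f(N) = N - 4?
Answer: -15568/53049 ≈ -0.29346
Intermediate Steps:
f(N) = -4 + N
o = 324 (o = -54*((-4 + 8) - 10) = -54*(4 - 10) = -54*(-6) = 324)
v(V) = 102 + V**2 + 21*V (v(V) = (V**2 + 21*V) + 102 = 102 + V**2 + 21*V)
(v(-134) + o)/(-38655 - 14394) = ((102 + (-134)**2 + 21*(-134)) + 324)/(-38655 - 14394) = ((102 + 17956 - 2814) + 324)/(-53049) = (15244 + 324)*(-1/53049) = 15568*(-1/53049) = -15568/53049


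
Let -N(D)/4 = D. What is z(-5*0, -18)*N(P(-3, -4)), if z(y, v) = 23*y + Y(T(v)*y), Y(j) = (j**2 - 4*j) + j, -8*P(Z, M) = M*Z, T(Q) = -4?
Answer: 0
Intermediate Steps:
P(Z, M) = -M*Z/8
N(D) = -4*D
Y(j) = j**2 - 3*j
z(y, v) = 23*y - 4*y*(-3 - 4*y) (z(y, v) = 23*y + (-4*y)*(-3 - 4*y) = 23*y - 4*y*(-3 - 4*y))
z(-5*0, -18)*N(P(-3, -4)) = ((-5*0)*(35 + 16*(-5*0)))*(-(-1)*(-4)*(-3)/2) = (0*(35 + 16*0))*(-4*(-3/2)) = (0*(35 + 0))*6 = (0*35)*6 = 0*6 = 0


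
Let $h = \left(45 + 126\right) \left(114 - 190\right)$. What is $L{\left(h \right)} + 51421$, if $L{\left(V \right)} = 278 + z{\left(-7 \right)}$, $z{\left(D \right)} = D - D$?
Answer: $51699$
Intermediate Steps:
$z{\left(D \right)} = 0$
$h = -12996$ ($h = 171 \left(-76\right) = -12996$)
$L{\left(V \right)} = 278$ ($L{\left(V \right)} = 278 + 0 = 278$)
$L{\left(h \right)} + 51421 = 278 + 51421 = 51699$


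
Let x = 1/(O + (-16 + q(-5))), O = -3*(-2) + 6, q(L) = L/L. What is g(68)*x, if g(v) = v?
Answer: -68/3 ≈ -22.667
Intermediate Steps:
q(L) = 1
O = 12 (O = 6 + 6 = 12)
x = -⅓ (x = 1/(12 + (-16 + 1)) = 1/(12 - 15) = 1/(-3) = -⅓ ≈ -0.33333)
g(68)*x = 68*(-⅓) = -68/3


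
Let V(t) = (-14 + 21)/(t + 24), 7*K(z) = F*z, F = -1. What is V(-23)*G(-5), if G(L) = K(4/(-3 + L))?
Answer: 1/2 ≈ 0.50000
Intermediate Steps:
K(z) = -z/7 (K(z) = (-z)/7 = -z/7)
G(L) = -4/(7*(-3 + L))
V(t) = 7/(24 + t)
V(-23)*G(-5) = (7/(24 - 23))*(-4/(-21 + 7*(-5))) = (7/1)*(-4/(-21 - 35)) = (7*1)*(-4/(-56)) = 7*(-4*(-1/56)) = 7*(1/14) = 1/2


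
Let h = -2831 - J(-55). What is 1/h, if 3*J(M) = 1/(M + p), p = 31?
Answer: -72/203831 ≈ -0.00035323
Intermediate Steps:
J(M) = 1/(3*(31 + M)) (J(M) = 1/(3*(M + 31)) = 1/(3*(31 + M)))
h = -203831/72 (h = -2831 - 1/(3*(31 - 55)) = -2831 - 1/(3*(-24)) = -2831 - (-1)/(3*24) = -2831 - 1*(-1/72) = -2831 + 1/72 = -203831/72 ≈ -2831.0)
1/h = 1/(-203831/72) = -72/203831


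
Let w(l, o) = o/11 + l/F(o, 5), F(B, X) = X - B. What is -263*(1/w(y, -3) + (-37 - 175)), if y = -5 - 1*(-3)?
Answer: 1293960/23 ≈ 56259.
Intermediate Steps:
y = -2 (y = -5 + 3 = -2)
w(l, o) = o/11 + l/(5 - o)
-263*(1/w(y, -3) + (-37 - 175)) = -263*(1/((-1*(-2) + (1/11)*(-3)*(-5 - 3))/(-5 - 3)) + (-37 - 175)) = -263*(1/((2 + (1/11)*(-3)*(-8))/(-8)) - 212) = -263*(1/(-(2 + 24/11)/8) - 212) = -263*(1/(-1/8*46/11) - 212) = -263*(1/(-23/44) - 212) = -263*(-44/23 - 212) = -263*(-4920/23) = 1293960/23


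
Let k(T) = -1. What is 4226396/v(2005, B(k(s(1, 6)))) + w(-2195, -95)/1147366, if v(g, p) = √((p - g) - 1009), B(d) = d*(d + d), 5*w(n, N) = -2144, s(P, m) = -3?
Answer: -1072/2868415 - 2113198*I*√753/753 ≈ -0.00037373 - 77009.0*I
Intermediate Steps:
w(n, N) = -2144/5 (w(n, N) = (⅕)*(-2144) = -2144/5)
B(d) = 2*d² (B(d) = d*(2*d) = 2*d²)
v(g, p) = √(-1009 + p - g)
4226396/v(2005, B(k(s(1, 6)))) + w(-2195, -95)/1147366 = 4226396/(√(-1009 + 2*(-1)² - 1*2005)) - 2144/5/1147366 = 4226396/(√(-1009 + 2*1 - 2005)) - 2144/5*1/1147366 = 4226396/(√(-1009 + 2 - 2005)) - 1072/2868415 = 4226396/(√(-3012)) - 1072/2868415 = 4226396/((2*I*√753)) - 1072/2868415 = 4226396*(-I*√753/1506) - 1072/2868415 = -2113198*I*√753/753 - 1072/2868415 = -1072/2868415 - 2113198*I*√753/753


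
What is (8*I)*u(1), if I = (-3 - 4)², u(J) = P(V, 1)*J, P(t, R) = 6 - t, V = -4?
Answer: 3920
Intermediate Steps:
u(J) = 10*J (u(J) = (6 - 1*(-4))*J = (6 + 4)*J = 10*J)
I = 49 (I = (-7)² = 49)
(8*I)*u(1) = (8*49)*(10*1) = 392*10 = 3920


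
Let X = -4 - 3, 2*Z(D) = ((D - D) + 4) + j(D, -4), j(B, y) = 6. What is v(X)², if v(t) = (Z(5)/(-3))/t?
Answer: 25/441 ≈ 0.056689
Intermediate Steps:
Z(D) = 5 (Z(D) = (((D - D) + 4) + 6)/2 = ((0 + 4) + 6)/2 = (4 + 6)/2 = (½)*10 = 5)
X = -7
v(t) = -5/(3*t) (v(t) = (5/(-3))/t = (5*(-⅓))/t = -5/(3*t))
v(X)² = (-5/3/(-7))² = (-5/3*(-⅐))² = (5/21)² = 25/441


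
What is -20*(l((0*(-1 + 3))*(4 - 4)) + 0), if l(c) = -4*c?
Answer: 0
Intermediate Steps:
-20*(l((0*(-1 + 3))*(4 - 4)) + 0) = -20*(-4*0*(-1 + 3)*(4 - 4) + 0) = -20*(-4*0*2*0 + 0) = -20*(-0*0 + 0) = -20*(-4*0 + 0) = -20*(0 + 0) = -20*0 = 0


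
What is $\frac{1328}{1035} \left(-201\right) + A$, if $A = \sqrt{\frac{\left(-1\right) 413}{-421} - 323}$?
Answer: $- \frac{88976}{345} + \frac{i \sqrt{57074970}}{421} \approx -257.9 + 17.945 i$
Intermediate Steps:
$A = \frac{i \sqrt{57074970}}{421}$ ($A = \sqrt{\left(-413\right) \left(- \frac{1}{421}\right) - 323} = \sqrt{\frac{413}{421} - 323} = \sqrt{- \frac{135570}{421}} = \frac{i \sqrt{57074970}}{421} \approx 17.945 i$)
$\frac{1328}{1035} \left(-201\right) + A = \frac{1328}{1035} \left(-201\right) + \frac{i \sqrt{57074970}}{421} = - \frac{88976}{345} + \frac{i \sqrt{57074970}}{421}$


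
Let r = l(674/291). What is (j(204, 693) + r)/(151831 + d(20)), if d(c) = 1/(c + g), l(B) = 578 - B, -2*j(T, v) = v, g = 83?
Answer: 13738655/9101661708 ≈ 0.0015095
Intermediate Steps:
j(T, v) = -v/2
r = 167524/291 (r = 578 - 674/291 = 167524/291 ≈ 575.68)
d(c) = 1/(83 + c) (d(c) = 1/(c + 83) = 1/(83 + c))
(j(204, 693) + r)/(151831 + d(20)) = (-1/2*693 + 167524/291)/(151831 + 1/(83 + 20)) = (-693/2 + 167524/291)/(151831 + 1/103) = 133385/(582*(151831 + 1/103)) = 133385/(582*(15638594/103)) = (133385/582)*(103/15638594) = 13738655/9101661708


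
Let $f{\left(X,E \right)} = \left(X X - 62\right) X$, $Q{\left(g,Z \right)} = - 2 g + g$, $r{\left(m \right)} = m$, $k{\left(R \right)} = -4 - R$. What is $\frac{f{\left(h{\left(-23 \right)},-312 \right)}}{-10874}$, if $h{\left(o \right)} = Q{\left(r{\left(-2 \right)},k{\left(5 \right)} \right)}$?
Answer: $\frac{58}{5437} \approx 0.010668$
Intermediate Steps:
$Q{\left(g,Z \right)} = - g$
$h{\left(o \right)} = 2$ ($h{\left(o \right)} = \left(-1\right) \left(-2\right) = 2$)
$f{\left(X,E \right)} = X \left(-62 + X^{2}\right)$ ($f{\left(X,E \right)} = \left(X^{2} - 62\right) X = \left(-62 + X^{2}\right) X = X \left(-62 + X^{2}\right)$)
$\frac{f{\left(h{\left(-23 \right)},-312 \right)}}{-10874} = \frac{2 \left(-62 + 2^{2}\right)}{-10874} = 2 \left(-62 + 4\right) \left(- \frac{1}{10874}\right) = 2 \left(-58\right) \left(- \frac{1}{10874}\right) = \left(-116\right) \left(- \frac{1}{10874}\right) = \frac{58}{5437}$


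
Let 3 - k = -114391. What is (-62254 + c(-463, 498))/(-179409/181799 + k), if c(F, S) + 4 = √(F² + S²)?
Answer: -11318442142/20796535397 + 181799*√462373/20796535397 ≈ -0.53830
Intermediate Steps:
k = 114394 (k = 3 - 1*(-114391) = 3 + 114391 = 114394)
c(F, S) = -4 + √(F² + S²)
(-62254 + c(-463, 498))/(-179409/181799 + k) = (-62254 + (-4 + √((-463)² + 498²)))/(-179409/181799 + 114394) = (-62254 + (-4 + √(214369 + 248004)))/(-179409*1/181799 + 114394) = (-62254 + (-4 + √462373))/(-179409/181799 + 114394) = (-62258 + √462373)/(20796535397/181799) = (-62258 + √462373)*(181799/20796535397) = -11318442142/20796535397 + 181799*√462373/20796535397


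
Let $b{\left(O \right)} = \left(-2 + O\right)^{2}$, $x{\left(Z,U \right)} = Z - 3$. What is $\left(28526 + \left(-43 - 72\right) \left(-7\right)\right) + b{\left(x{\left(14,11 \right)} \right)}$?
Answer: $29412$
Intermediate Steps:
$x{\left(Z,U \right)} = -3 + Z$
$\left(28526 + \left(-43 - 72\right) \left(-7\right)\right) + b{\left(x{\left(14,11 \right)} \right)} = \left(28526 + \left(-43 - 72\right) \left(-7\right)\right) + \left(-2 + \left(-3 + 14\right)\right)^{2} = \left(28526 - -805\right) + \left(-2 + 11\right)^{2} = \left(28526 + 805\right) + 9^{2} = 29331 + 81 = 29412$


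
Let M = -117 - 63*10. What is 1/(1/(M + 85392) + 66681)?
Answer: 84645/5644213246 ≈ 1.4997e-5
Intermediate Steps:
M = -747 (M = -117 - 630 = -747)
1/(1/(M + 85392) + 66681) = 1/(1/(-747 + 85392) + 66681) = 1/(1/84645 + 66681) = 1/(5644213246/84645) = 84645/5644213246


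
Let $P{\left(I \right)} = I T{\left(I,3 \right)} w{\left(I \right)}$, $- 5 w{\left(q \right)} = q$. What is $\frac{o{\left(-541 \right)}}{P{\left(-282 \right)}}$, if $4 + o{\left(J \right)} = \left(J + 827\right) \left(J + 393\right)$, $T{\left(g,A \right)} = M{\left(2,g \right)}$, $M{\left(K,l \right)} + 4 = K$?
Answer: $- \frac{52915}{39762} \approx -1.3308$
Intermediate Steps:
$M{\left(K,l \right)} = -4 + K$
$T{\left(g,A \right)} = -2$ ($T{\left(g,A \right)} = -4 + 2 = -2$)
$w{\left(q \right)} = - \frac{q}{5}$
$o{\left(J \right)} = -4 + \left(393 + J\right) \left(827 + J\right)$ ($o{\left(J \right)} = -4 + \left(J + 827\right) \left(J + 393\right) = -4 + \left(827 + J\right) \left(393 + J\right) = -4 + \left(393 + J\right) \left(827 + J\right)$)
$P{\left(I \right)} = \frac{2 I^{2}}{5}$ ($P{\left(I \right)} = I \left(-2\right) \left(- \frac{I}{5}\right) = - 2 I \left(- \frac{I}{5}\right) = \frac{2 I^{2}}{5}$)
$\frac{o{\left(-541 \right)}}{P{\left(-282 \right)}} = \frac{325007 + \left(-541\right)^{2} + 1220 \left(-541\right)}{\frac{2}{5} \left(-282\right)^{2}} = \frac{325007 + 292681 - 660020}{\frac{2}{5} \cdot 79524} = - \frac{42332}{\frac{159048}{5}} = \left(-42332\right) \frac{5}{159048} = - \frac{52915}{39762}$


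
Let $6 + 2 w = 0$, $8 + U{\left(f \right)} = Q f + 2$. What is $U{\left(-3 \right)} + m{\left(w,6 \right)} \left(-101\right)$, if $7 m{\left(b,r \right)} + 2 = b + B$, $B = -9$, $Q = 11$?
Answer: $163$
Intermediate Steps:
$U{\left(f \right)} = -6 + 11 f$ ($U{\left(f \right)} = -8 + \left(11 f + 2\right) = -8 + \left(2 + 11 f\right) = -6 + 11 f$)
$w = -3$ ($w = -3 + \frac{1}{2} \cdot 0 = -3 + 0 = -3$)
$m{\left(b,r \right)} = - \frac{11}{7} + \frac{b}{7}$ ($m{\left(b,r \right)} = - \frac{2}{7} + \frac{b - 9}{7} = - \frac{2}{7} + \frac{-9 + b}{7} = - \frac{2}{7} + \left(- \frac{9}{7} + \frac{b}{7}\right) = - \frac{11}{7} + \frac{b}{7}$)
$U{\left(-3 \right)} + m{\left(w,6 \right)} \left(-101\right) = \left(-6 + 11 \left(-3\right)\right) + \left(- \frac{11}{7} + \frac{1}{7} \left(-3\right)\right) \left(-101\right) = \left(-6 - 33\right) + \left(- \frac{11}{7} - \frac{3}{7}\right) \left(-101\right) = -39 - -202 = -39 + 202 = 163$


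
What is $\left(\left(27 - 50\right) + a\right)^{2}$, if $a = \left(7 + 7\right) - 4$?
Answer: $169$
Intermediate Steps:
$a = 10$ ($a = 14 - 4 = 10$)
$\left(\left(27 - 50\right) + a\right)^{2} = \left(\left(27 - 50\right) + 10\right)^{2} = \left(-23 + 10\right)^{2} = \left(-13\right)^{2} = 169$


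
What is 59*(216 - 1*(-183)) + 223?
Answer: 23764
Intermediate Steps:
59*(216 - 1*(-183)) + 223 = 59*(216 + 183) + 223 = 59*399 + 223 = 23541 + 223 = 23764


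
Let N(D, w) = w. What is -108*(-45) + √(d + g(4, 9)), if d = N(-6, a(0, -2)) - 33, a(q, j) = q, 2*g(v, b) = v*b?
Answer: 4860 + I*√15 ≈ 4860.0 + 3.873*I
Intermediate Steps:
g(v, b) = b*v/2 (g(v, b) = (v*b)/2 = (b*v)/2 = b*v/2)
d = -33 (d = 0 - 33 = -33)
-108*(-45) + √(d + g(4, 9)) = -108*(-45) + √(-33 + (½)*9*4) = 4860 + √(-33 + 18) = 4860 + √(-15) = 4860 + I*√15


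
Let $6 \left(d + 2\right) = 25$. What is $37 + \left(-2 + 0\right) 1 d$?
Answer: $\frac{98}{3} \approx 32.667$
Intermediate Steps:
$d = \frac{13}{6}$ ($d = -2 + \frac{1}{6} \cdot 25 = -2 + \frac{25}{6} = \frac{13}{6} \approx 2.1667$)
$37 + \left(-2 + 0\right) 1 d = 37 + \left(-2 + 0\right) 1 \cdot \frac{13}{6} = 37 + \left(-2\right) 1 \cdot \frac{13}{6} = 37 - \frac{13}{3} = \frac{98}{3}$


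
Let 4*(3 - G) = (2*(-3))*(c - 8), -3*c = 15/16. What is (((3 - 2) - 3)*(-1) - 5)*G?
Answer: 909/32 ≈ 28.406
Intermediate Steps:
c = -5/16 ≈ -0.31250
G = -303/32 (G = 3 - 2*(-3)*(-5/16 - 8)/4 = 3 - (-3)*(-133)/(2*16) = 3 - ¼*399/8 = 3 - 399/32 = -303/32 ≈ -9.4688)
(((3 - 2) - 3)*(-1) - 5)*G = (((3 - 2) - 3)*(-1) - 5)*(-303/32) = ((1 - 3)*(-1) - 5)*(-303/32) = (-2*(-1) - 5)*(-303/32) = (2 - 5)*(-303/32) = -3*(-303/32) = 909/32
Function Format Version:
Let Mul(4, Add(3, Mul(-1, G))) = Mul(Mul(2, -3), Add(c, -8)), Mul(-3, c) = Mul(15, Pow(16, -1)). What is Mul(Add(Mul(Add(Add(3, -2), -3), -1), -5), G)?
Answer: Rational(909, 32) ≈ 28.406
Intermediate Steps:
c = Rational(-5, 16) (c = Mul(Rational(-1, 3), Mul(15, Pow(16, -1))) = Mul(Rational(-1, 3), Mul(15, Rational(1, 16))) = Mul(Rational(-1, 3), Rational(15, 16)) = Rational(-5, 16) ≈ -0.31250)
G = Rational(-303, 32) (G = Add(3, Mul(Rational(-1, 4), Mul(Mul(2, -3), Add(Rational(-5, 16), -8)))) = Add(3, Mul(Rational(-1, 4), Mul(-6, Rational(-133, 16)))) = Add(3, Mul(Rational(-1, 4), Rational(399, 8))) = Add(3, Rational(-399, 32)) = Rational(-303, 32) ≈ -9.4688)
Mul(Add(Mul(Add(Add(3, -2), -3), -1), -5), G) = Mul(Add(Mul(Add(Add(3, -2), -3), -1), -5), Rational(-303, 32)) = Mul(Add(Mul(Add(1, -3), -1), -5), Rational(-303, 32)) = Mul(Add(Mul(-2, -1), -5), Rational(-303, 32)) = Mul(Add(2, -5), Rational(-303, 32)) = Mul(-3, Rational(-303, 32)) = Rational(909, 32)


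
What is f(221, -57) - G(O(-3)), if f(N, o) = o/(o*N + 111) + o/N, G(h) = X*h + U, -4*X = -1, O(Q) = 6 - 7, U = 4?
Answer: -7364585/1839604 ≈ -4.0034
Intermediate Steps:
O(Q) = -1
X = ¼ (X = -¼*(-1) = ¼ ≈ 0.25000)
G(h) = 4 + h/4 (G(h) = h/4 + 4 = 4 + h/4)
f(N, o) = o/N + o/(111 + N*o) (f(N, o) = o/(N*o + 111) + o/N = o/(111 + N*o) + o/N = o/N + o/(111 + N*o))
f(221, -57) - G(O(-3)) = -57*(111 + 221 + 221*(-57))/(221*(111 + 221*(-57))) - (4 + (¼)*(-1)) = -57*1/221*(111 + 221 - 12597)/(111 - 12597) - (4 - ¼) = -57*1/221*(-12265)/(-12486) - 1*15/4 = -57*1/221*(-1/12486)*(-12265) - 15/4 = -233035/919802 - 15/4 = -7364585/1839604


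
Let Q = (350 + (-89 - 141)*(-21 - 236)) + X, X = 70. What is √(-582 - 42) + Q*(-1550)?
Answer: -92271500 + 4*I*√39 ≈ -9.2271e+7 + 24.98*I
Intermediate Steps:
Q = 59530 (Q = (350 + (-89 - 141)*(-21 - 236)) + 70 = (350 - 230*(-257)) + 70 = (350 + 59110) + 70 = 59460 + 70 = 59530)
√(-582 - 42) + Q*(-1550) = √(-582 - 42) + 59530*(-1550) = √(-624) - 92271500 = 4*I*√39 - 92271500 = -92271500 + 4*I*√39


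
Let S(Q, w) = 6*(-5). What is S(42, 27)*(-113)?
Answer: 3390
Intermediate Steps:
S(Q, w) = -30
S(42, 27)*(-113) = -30*(-113) = 3390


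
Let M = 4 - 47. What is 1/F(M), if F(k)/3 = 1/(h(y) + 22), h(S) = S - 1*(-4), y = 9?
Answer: 35/3 ≈ 11.667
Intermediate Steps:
h(S) = 4 + S (h(S) = S + 4 = 4 + S)
M = -43
F(k) = 3/35 (F(k) = 3/((4 + 9) + 22) = 3/(13 + 22) = 3/35)
1/F(M) = 1/(3/35) = 35/3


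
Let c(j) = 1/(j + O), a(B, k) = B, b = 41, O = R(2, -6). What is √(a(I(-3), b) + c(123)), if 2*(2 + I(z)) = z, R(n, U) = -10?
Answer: I*√178314/226 ≈ 1.8685*I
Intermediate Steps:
I(z) = -2 + z/2
O = -10
c(j) = 1/(-10 + j) (c(j) = 1/(j - 10) = 1/(-10 + j))
√(a(I(-3), b) + c(123)) = √((-2 + (½)*(-3)) + 1/(-10 + 123)) = √((-2 - 3/2) + 1/113) = √(-7/2 + 1/113) = √(-789/226) = I*√178314/226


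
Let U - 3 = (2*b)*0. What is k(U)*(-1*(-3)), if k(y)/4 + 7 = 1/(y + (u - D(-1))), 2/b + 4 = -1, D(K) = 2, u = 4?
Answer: -408/5 ≈ -81.600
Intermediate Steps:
b = -⅖ (b = 2/(-4 - 1) = 2/(-5) = 2*(-⅕) = -⅖ ≈ -0.40000)
U = 3 (U = 3 + (2*(-⅖))*0 = 3 - ⅘*0 = 3 + 0 = 3)
k(y) = -28 + 4/(2 + y) (k(y) = -28 + 4/(y + (4 - 1*2)) = -28 + 4/(y + (4 - 2)) = -28 + 4/(y + 2) = -28 + 4/(2 + y))
k(U)*(-1*(-3)) = (4*(-13 - 7*3)/(2 + 3))*(-1*(-3)) = (4*(-13 - 21)/5)*3 = (4*(⅕)*(-34))*3 = -136/5*3 = -408/5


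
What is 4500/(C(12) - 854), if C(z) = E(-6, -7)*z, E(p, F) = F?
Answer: -2250/469 ≈ -4.7974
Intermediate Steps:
C(z) = -7*z
4500/(C(12) - 854) = 4500/(-7*12 - 854) = 4500/(-84 - 854) = 4500/(-938) = 4500*(-1/938) = -2250/469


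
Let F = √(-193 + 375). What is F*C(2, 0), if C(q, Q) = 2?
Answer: 2*√182 ≈ 26.981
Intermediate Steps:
F = √182 ≈ 13.491
F*C(2, 0) = √182*2 = 2*√182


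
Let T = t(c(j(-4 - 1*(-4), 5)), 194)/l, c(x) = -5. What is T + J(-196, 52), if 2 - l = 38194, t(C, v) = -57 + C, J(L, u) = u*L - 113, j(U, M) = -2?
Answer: -6347879/616 ≈ -10305.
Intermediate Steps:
J(L, u) = -113 + L*u (J(L, u) = L*u - 113 = -113 + L*u)
l = -38192 (l = 2 - 1*38194 = 2 - 38194 = -38192)
T = 1/616 (T = (-57 - 5)/(-38192) = -62*(-1/38192) = 1/616 ≈ 0.0016234)
T + J(-196, 52) = 1/616 + (-113 - 196*52) = 1/616 + (-113 - 10192) = 1/616 - 10305 = -6347879/616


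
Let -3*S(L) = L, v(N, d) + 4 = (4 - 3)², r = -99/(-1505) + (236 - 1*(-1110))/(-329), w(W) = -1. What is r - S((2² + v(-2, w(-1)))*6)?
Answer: -143267/70735 ≈ -2.0254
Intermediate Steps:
r = -284737/70735 (r = -99*(-1/1505) + (236 + 1110)*(-1/329) = 99/1505 + 1346*(-1/329) = 99/1505 - 1346/329 = -284737/70735 ≈ -4.0254)
v(N, d) = -3 (v(N, d) = -4 + (4 - 3)² = -4 + 1² = -4 + 1 = -3)
S(L) = -L/3
r - S((2² + v(-2, w(-1)))*6) = -284737/70735 - (-1)*(2² - 3)*6/3 = -284737/70735 - (-1)*(4 - 3)*6/3 = -284737/70735 - (-1)*1*6/3 = -284737/70735 - (-1)*6/3 = -284737/70735 - 1*(-2) = -284737/70735 + 2 = -143267/70735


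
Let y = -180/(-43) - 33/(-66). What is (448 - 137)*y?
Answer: 125333/86 ≈ 1457.4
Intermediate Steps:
y = 403/86 (y = -180*(-1/43) - 33*(-1/66) = 180/43 + ½ = 403/86 ≈ 4.6860)
(448 - 137)*y = (448 - 137)*(403/86) = 311*(403/86) = 125333/86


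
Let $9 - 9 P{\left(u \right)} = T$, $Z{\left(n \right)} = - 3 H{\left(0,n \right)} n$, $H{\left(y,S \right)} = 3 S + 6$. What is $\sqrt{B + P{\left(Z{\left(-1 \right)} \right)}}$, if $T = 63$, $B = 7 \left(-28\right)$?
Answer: $i \sqrt{202} \approx 14.213 i$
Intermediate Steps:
$H{\left(y,S \right)} = 6 + 3 S$
$Z{\left(n \right)} = n \left(-18 - 9 n\right)$ ($Z{\left(n \right)} = - 3 \left(6 + 3 n\right) n = \left(-18 - 9 n\right) n = n \left(-18 - 9 n\right)$)
$B = -196$
$P{\left(u \right)} = -6$ ($P{\left(u \right)} = 1 - 7 = -6$)
$\sqrt{B + P{\left(Z{\left(-1 \right)} \right)}} = \sqrt{-196 - 6} = \sqrt{-202} = i \sqrt{202}$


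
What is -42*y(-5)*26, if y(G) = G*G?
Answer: -27300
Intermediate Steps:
y(G) = G²
-42*y(-5)*26 = -42*(-5)²*26 = -42*25*26 = -1050*26 = -27300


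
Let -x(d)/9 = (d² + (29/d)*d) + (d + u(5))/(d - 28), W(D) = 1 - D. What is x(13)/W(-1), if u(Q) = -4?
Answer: -8883/10 ≈ -888.30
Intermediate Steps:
x(d) = -261 - 9*d² - 9*(-4 + d)/(-28 + d) (x(d) = -9*((d² + (29/d)*d) + (d - 4)/(d - 28)) = -9*((d² + 29) + (-4 + d)/(-28 + d)) = -9*((29 + d²) + (-4 + d)/(-28 + d)) = -9*(29 + d² + (-4 + d)/(-28 + d)) = -261 - 9*d² - 9*(-4 + d)/(-28 + d))
x(13)/W(-1) = (9*(816 - 1*13³ - 30*13 + 28*13²)/(-28 + 13))/(1 - 1*(-1)) = (9*(816 - 1*2197 - 390 + 28*169)/(-15))/(1 + 1) = (9*(-1/15)*(816 - 2197 - 390 + 4732))/2 = (9*(-1/15)*2961)*(½) = -8883/5*½ = -8883/10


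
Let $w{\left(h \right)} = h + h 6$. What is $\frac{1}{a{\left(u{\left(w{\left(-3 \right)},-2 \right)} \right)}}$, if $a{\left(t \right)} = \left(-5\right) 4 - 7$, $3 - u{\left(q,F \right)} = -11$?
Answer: $- \frac{1}{27} \approx -0.037037$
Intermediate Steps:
$w{\left(h \right)} = 7 h$ ($w{\left(h \right)} = h + 6 h = 7 h$)
$u{\left(q,F \right)} = 14$ ($u{\left(q,F \right)} = 3 - -11 = 3 + 11 = 14$)
$a{\left(t \right)} = -27$ ($a{\left(t \right)} = -20 - 7 = -27$)
$\frac{1}{a{\left(u{\left(w{\left(-3 \right)},-2 \right)} \right)}} = \frac{1}{-27} = - \frac{1}{27}$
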